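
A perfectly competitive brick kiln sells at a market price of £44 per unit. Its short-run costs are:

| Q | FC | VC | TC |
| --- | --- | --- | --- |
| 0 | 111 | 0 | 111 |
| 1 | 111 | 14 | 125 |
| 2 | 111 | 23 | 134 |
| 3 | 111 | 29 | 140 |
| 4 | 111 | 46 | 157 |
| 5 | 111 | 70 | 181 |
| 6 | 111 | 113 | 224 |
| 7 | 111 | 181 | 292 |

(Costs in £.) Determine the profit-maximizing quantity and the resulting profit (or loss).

Tabulate TR − TC: Q=0: -111; Q=1: -81; Q=2: -46; Q=3: -8; Q=4: 19; Q=5: 39; Q=6: 40; Q=7: 16.
Profit is maximized at Q = 6. AVC there is 113/6 = £18.83 ≤ P, so producing beats shutting down (which would give -£111).

Q = 6; profit = £40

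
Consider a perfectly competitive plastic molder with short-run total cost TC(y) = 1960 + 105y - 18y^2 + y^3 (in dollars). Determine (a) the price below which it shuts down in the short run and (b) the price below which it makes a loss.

Shutdown price = min AVC. AVC = 105 - 18y + y^2, with vertex at y = 9 and minimum $24.
ATC = 1960/y + 105 - 18y + y^2. Setting dATC/dy = −1960/y^2 − 18 + 2y = 0 gives y = 14 (since 2·14^3 − 18·14^2 = 1960).
min ATC = 1960/14 + 105 − 18·14 + 14^2 = $189. That is the break-even price.
Between these two prices the firm operates at a loss; above $189 it earns a profit.

Shutdown price = $24; break-even price = $189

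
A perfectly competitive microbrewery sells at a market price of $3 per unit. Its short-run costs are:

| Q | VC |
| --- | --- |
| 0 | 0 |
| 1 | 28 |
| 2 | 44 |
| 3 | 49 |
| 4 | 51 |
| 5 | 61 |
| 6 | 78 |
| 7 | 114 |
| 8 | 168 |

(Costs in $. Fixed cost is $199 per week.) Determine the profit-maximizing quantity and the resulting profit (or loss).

Q = 0 (shut down); profit = -$199

Profit at each row (π = 3Q − TC): Q=0: -199; Q=1: -224; Q=2: -237; Q=3: -239; Q=4: -238; Q=5: -245; Q=6: -259; Q=7: -292; Q=8: -343.
Profit is highest at Q = 0. Equivalently, the lowest AVC in the table is 61/5 ≈ $12.20 at Q = 5, and P = $3 falls below it — price never covers variable cost, so the firm shuts down and loses only its fixed cost.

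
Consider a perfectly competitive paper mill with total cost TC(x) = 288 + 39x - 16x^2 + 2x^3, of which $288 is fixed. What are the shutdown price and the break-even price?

AVC = 39 - 16x + 2x^2; minimized at x = 4, giving min AVC = $7. That is the shutdown price.
ATC = 288/x + 39 - 16x + 2x^2. Setting dATC/dx = −288/x^2 − 16 + 4x = 0 gives x = 6 (since 4·6^3 − 16·6^2 = 288).
min ATC = 288/6 + 39 − 16·6 + 2·6^2 = $63. That is the break-even price.
Between these two prices the firm operates at a loss; above $63 it earns a profit.

Shutdown price = $7; break-even price = $63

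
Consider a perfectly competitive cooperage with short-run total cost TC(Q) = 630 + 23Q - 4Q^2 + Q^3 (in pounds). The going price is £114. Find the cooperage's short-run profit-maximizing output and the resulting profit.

Profit = -£140 at Q = 7

AVC = 23 - 4Q + Q^2; min AVC = £19 at Q = 2. Since P = £114 ≥ min AVC, the firm produces.
With MC = 23 - 8Q + 3Q^2, P = MC on the upward-sloping part at Q* = 7.
TR = 114·7 = 798. TC = 630 + 308 = 938. Profit = 798 − 938 = -£140.
By producing, the firm covers all variable cost plus £490 of fixed cost; shutting down would lose the full £630.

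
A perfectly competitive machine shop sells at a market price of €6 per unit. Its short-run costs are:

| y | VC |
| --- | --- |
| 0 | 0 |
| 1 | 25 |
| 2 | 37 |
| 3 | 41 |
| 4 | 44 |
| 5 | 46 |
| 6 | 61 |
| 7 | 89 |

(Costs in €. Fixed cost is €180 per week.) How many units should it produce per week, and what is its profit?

y = 0 (shut down); profit = -€180

Tabulate TR − TC: y=0: -180; y=1: -199; y=2: -205; y=3: -203; y=4: -200; y=5: -196; y=6: -205; y=7: -227.
Profit is highest at y = 0. Equivalently, the lowest AVC in the table is 46/5 ≈ €9.20 at y = 5, and P = €6 falls below it — price never covers variable cost, so the firm shuts down and loses only its fixed cost.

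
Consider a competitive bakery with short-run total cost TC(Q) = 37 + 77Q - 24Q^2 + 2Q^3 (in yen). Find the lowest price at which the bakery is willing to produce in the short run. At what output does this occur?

¥5 per unit, at Q = 6

The shutdown price is the minimum of AVC. VC = 77Q - 24Q^2 + 2Q^3, so AVC = 77 - 24Q + 2Q^2.
At the minimum of AVC, MC = AVC. MC = 77 - 48Q + 6Q^2; setting MC = AVC gives 4Q^2 - 24Q = 0, so Q = 6. min AVC = 5.
For P < ¥5 the firm produces nothing.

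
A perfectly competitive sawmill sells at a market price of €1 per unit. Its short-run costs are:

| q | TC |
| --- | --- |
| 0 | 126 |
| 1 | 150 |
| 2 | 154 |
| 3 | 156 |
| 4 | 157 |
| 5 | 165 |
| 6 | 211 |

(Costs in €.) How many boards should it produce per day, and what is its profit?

Profit at each row (π = 1q − TC): q=0: -126; q=1: -149; q=2: -152; q=3: -153; q=4: -153; q=5: -160; q=6: -205.
Profit is highest at q = 0. Equivalently, the lowest AVC in the table is 31/4 ≈ €7.75 at q = 4, and P = €1 falls below it — price never covers variable cost, so the firm shuts down and loses only its fixed cost.

q = 0 (shut down); profit = -€126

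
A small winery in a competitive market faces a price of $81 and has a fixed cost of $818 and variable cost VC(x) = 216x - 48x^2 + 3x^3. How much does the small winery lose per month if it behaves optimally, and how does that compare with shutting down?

Profit = -$332 at x = 9

AVC = 216 - 48x + 3x^2; min AVC = $24 at x = 8. Since P = $81 ≥ min AVC, the firm produces.
MC = 216 - 96x + 9x^2. Setting P = MC and taking the root on the rising branch gives x* = 9.
TR = 81·9 = 729. TC = 818 + 243 = 1061. Profit = 729 − 1061 = -$332.
That loss of $332 beats the $818 the firm would lose by shutting down; producing recovers $486 of fixed cost.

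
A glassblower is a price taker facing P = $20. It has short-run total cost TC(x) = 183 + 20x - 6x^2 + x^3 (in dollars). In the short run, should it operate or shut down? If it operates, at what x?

Produce at x = 4

Strip out fixed cost: VC = 20x - 6x^2 + x^3. Then AVC = 20 - 6x + x^2 and MC = 20 - 12x + 3x^2.
AVC is minimized where dAVC/dx = -6 + 2x = 0, at x = 3; min AVC = 20 - 6·3 + 3^2 = $11.
P = $20 exceeds min AVC = $11, so the firm stays open.
Set P = MC: 20 = 20 - 12x + 3x^2 → -12x + 3x^2 = 0. The roots are x = 0 and x = 4; the profit-maximizing output is on the rising part of MC, so x* = 4.
Check: AVC at x = 4 is $12 ≤ P, so revenue covers variable cost.
Profit = P·x − TC = 20·4 − 231 = -$151, a loss, but smaller than the $183 fixed cost the firm would lose by shutting down.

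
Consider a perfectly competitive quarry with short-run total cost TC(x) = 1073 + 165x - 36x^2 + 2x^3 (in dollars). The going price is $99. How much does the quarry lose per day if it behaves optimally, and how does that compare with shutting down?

Profit = -$105 at x = 11

AVC = 165 - 36x + 2x^2; min AVC = $3 at x = 9. Since P = $99 ≥ min AVC, the firm produces.
With MC = 165 - 72x + 6x^2, P = MC on the upward-sloping part at x* = 11.
TR = 99·11 = 1089. TC = 1073 + 121 = 1194. Profit = 1089 − 1194 = -$105.
By producing, the firm covers all variable cost plus $968 of fixed cost; shutting down would lose the full $1073.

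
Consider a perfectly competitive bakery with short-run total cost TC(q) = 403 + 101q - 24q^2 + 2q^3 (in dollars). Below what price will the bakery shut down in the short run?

$29 per unit

The shutdown price is the minimum of AVC. VC = 101q - 24q^2 + 2q^3, so AVC = 101 - 24q + 2q^2.
At the minimum of AVC, MC = AVC. MC = 101 - 48q + 6q^2; setting MC = AVC gives 4q^2 - 24q = 0, so q = 6. min AVC = 29.
For P < $29 the firm produces nothing.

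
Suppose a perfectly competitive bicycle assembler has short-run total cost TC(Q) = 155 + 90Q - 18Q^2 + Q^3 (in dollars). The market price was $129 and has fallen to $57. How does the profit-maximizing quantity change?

AVC = 90 - 18Q + Q^2, minimized at Q = 9 where min AVC = $9. MC = 90 - 36Q + 3Q^2.
With P = $129 above the shutdown price, P = MC gives Q = 13.
At P = $57 ≥ min AVC, set P = MC: Q = 11. The firm stays open but cuts output.

Output falls from 13 to 11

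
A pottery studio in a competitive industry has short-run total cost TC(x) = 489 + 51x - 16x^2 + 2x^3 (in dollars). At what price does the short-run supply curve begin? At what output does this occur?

$19 per unit, at x = 4

The shutdown price is the minimum of AVC. VC = 51x - 16x^2 + 2x^3, so AVC = 51 - 16x + 2x^2.
dAVC/dx = -16 + 4x = 0 gives x = 4. min AVC = 51 - 16·4 + 2·4^2 = 19.
So the shutdown price is $19.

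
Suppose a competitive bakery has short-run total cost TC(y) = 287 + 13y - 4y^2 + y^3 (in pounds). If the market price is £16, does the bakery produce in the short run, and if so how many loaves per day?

Produce at y = 3

From TC, MC = TC'(y) = 13 - 8y + 3y^2 and AVC = VC/y = 13 - 4y + y^2.
AVC hits its minimum where MC = AVC, at y = 2, giving min AVC = 13 - 4·2 + 2^2 = £9.
Since P = £16 ≥ min AVC = £9, price covers variable cost and the firm should produce.
P = MC gives -3 - 8y + 3y^2 = 0, with roots -1/3 and 3. Take the larger (rising MC): y* = 3.
Check: AVC at y = 3 is £10 ≤ P, so revenue covers variable cost.
Profit = P·y − TC = 16·3 − 317 = -£269, a loss, but smaller than the £287 fixed cost the firm would lose by shutting down.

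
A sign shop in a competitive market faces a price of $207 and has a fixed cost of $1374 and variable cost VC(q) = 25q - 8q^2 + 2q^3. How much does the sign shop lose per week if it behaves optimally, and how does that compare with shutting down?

Profit = -$394 at q = 7

AVC = 25 - 8q + 2q^2 has its minimum $17 at q = 2; price $207 clears that bar, so the firm operates.
With MC = 25 - 16q + 6q^2, P = MC on the upward-sloping part at q* = 7.
TR = 207·7 = 1449. TC = 1374 + 469 = 1843. Profit = 1449 − 1843 = -$394.
By producing, the firm covers all variable cost plus $980 of fixed cost; shutting down would lose the full $1374.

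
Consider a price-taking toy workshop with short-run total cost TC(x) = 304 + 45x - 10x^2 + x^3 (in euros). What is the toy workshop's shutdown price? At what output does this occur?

€20 per unit, at x = 5

The firm shuts down when price falls below the minimum of average variable cost. AVC = VC/x = 45 - 10x + x^2.
At the minimum of AVC, MC = AVC. MC = 45 - 20x + 3x^2; setting MC = AVC gives 2x^2 - 10x = 0, so x = 5. min AVC = 20.
The firm shuts down for any P below €20.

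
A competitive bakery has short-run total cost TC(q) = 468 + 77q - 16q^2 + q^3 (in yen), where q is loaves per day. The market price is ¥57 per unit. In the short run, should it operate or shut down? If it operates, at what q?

Produce at q = 10

Strip out fixed cost: VC = 77q - 16q^2 + q^3. Then AVC = 77 - 16q + q^2 and MC = 77 - 32q + 3q^2.
The AVC parabola has its vertex at q = 16/2 = 8, where AVC = 77 - 16·8 + 8^2 = ¥13.
Since P = ¥57 ≥ min AVC = ¥13, price covers variable cost and the firm should produce.
P = MC gives 20 - 32q + 3q^2 = 0, with roots 2/3 and 10. Take the larger (rising MC): q* = 10.
Check: AVC at q = 10 is ¥17 ≤ P, so revenue covers variable cost.
Profit = P·q − TC = 57·10 − 638 = -¥68, a loss, but smaller than the ¥468 fixed cost the firm would lose by shutting down.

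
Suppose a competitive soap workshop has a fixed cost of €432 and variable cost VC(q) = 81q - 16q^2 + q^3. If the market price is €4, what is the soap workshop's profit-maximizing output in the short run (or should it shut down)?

Variable cost is VC = 81q - 16q^2 + q^3, so AVC = VC/q = 81 - 16q + q^2 and MC = dTC/dq = 81 - 32q + 3q^2.
AVC hits its minimum where MC = AVC, at q = 8, giving min AVC = 81 - 16·8 + 8^2 = €17.
P = €4 lies below min AVC = €17; no output level covers variable cost.
Best response: produce nothing and absorb the €432 fixed cost.

Shut down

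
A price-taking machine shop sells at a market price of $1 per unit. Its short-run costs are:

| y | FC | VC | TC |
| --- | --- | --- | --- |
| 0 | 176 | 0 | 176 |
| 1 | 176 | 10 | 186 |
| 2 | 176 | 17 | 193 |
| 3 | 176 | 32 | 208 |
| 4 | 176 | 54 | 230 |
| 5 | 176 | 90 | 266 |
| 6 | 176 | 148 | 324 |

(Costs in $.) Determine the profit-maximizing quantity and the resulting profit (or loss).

Compute π = P·y − TC at each output: y=0: -176; y=1: -185; y=2: -191; y=3: -205; y=4: -226; y=5: -261; y=6: -318.
Profit is highest at y = 0. Equivalently, the lowest AVC in the table is 17/2 ≈ $8.50 at y = 2, and P = $1 falls below it — price never covers variable cost, so the firm shuts down and loses only its fixed cost.

y = 0 (shut down); profit = -$176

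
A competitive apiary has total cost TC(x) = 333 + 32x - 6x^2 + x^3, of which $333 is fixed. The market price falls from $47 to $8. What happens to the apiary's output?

AVC = 32 - 6x + x^2, minimized at x = 3 where min AVC = $23. MC = 32 - 12x + 3x^2.
At P = $47 ≥ min AVC, set P = MC on the rising branch: x = 5.
At P = $8 < min AVC = $23, price no longer covers variable cost at any output, so the firm shuts down: x = 0.

Output falls from 5 to 0 (the firm shuts down)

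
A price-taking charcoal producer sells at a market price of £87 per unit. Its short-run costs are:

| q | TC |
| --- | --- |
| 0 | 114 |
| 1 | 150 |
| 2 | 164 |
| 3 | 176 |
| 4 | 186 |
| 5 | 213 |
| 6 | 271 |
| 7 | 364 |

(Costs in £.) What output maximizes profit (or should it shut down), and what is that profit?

Compute π = P·q − TC at each output: q=0: -114; q=1: -63; q=2: 10; q=3: 85; q=4: 162; q=5: 222; q=6: 251; q=7: 245.
Profit is maximized at q = 6. AVC there is 157/6 = £26.17 ≤ P, so producing beats shutting down (which would give -£114).

q = 6; profit = £251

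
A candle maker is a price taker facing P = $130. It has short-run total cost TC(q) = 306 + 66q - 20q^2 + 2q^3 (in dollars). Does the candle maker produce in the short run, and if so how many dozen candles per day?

Produce at q = 8

Strip out fixed cost: VC = 66q - 20q^2 + 2q^3. Then AVC = 66 - 20q + 2q^2 and MC = 66 - 40q + 6q^2.
The AVC parabola has its vertex at q = 20/4 = 5, where AVC = 66 - 20·5 + 2·5^2 = $16.
Since P = $130 ≥ min AVC = $16, price covers variable cost and the firm should produce.
Set P = MC: 130 = 66 - 40q + 6q^2 → -64 - 40q + 6q^2 = 0. The roots are q = -4/3 and q = 8; the profit-maximizing output is on the rising part of MC, so q* = 8.
Check: AVC at q = 8 is $34 ≤ P, so revenue covers variable cost.
Profit = P·q − TC = 130·8 − 578 = $462.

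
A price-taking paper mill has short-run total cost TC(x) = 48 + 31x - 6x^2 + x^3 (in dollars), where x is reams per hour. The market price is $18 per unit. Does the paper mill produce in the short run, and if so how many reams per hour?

Strip out fixed cost: VC = 31x - 6x^2 + x^3. Then AVC = 31 - 6x + x^2 and MC = 31 - 12x + 3x^2.
The AVC parabola has its vertex at x = 6/2 = 3, where AVC = 31 - 6·3 + 3^2 = $22.
With P < min AVC ($18 < $22), every unit sold adds to the loss.
Shutting down limits the loss to fixed cost, $48.

Shut down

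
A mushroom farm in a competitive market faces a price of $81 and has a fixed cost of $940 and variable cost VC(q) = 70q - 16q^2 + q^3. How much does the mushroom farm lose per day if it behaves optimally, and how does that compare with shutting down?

AVC = 70 - 16q + q^2 has its minimum $6 at q = 8; price $81 clears that bar, so the firm operates.
With MC = 70 - 32q + 3q^2, P = MC on the upward-sloping part at q* = 11.
TR = 81·11 = 891. TC = 940 + 165 = 1105. Profit = 891 − 1105 = -$214.
That loss of $214 beats the $940 the firm would lose by shutting down; producing recovers $726 of fixed cost.

Profit = -$214 at q = 11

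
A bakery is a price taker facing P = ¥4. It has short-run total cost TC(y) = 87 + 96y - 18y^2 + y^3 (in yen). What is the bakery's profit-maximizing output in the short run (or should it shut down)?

Shut down

From TC, MC = TC'(y) = 96 - 36y + 3y^2 and AVC = VC/y = 96 - 18y + y^2.
AVC hits its minimum where MC = AVC, at y = 9, giving min AVC = 96 - 18·9 + 9^2 = ¥15.
With P < min AVC (¥4 < ¥15), every unit sold adds to the loss.
Best response: produce nothing and absorb the ¥87 fixed cost.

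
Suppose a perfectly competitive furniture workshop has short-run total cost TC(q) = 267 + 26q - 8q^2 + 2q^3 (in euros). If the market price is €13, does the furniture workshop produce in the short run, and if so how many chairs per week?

Strip out fixed cost: VC = 26q - 8q^2 + 2q^3. Then AVC = 26 - 8q + 2q^2 and MC = 26 - 16q + 6q^2.
AVC is minimized where dAVC/dq = -8 + 4q = 0, at q = 2; min AVC = 26 - 8·2 + 2·2^2 = €18.
Since P = €13 < min AVC = €18, price fails to cover variable cost at any output.
Shutting down limits the loss to fixed cost, €267.

Shut down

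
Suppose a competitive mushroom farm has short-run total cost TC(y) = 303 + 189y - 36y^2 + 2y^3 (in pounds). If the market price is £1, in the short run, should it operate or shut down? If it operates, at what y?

Shut down

Strip out fixed cost: VC = 189y - 36y^2 + 2y^3. Then AVC = 189 - 36y + 2y^2 and MC = 189 - 72y + 6y^2.
AVC is minimized where dAVC/dy = -36 + 4y = 0, at y = 9; min AVC = 189 - 36·9 + 2·9^2 = £27.
Since P = £1 < min AVC = £27, price fails to cover variable cost at any output.
Shutting down limits the loss to fixed cost, £303.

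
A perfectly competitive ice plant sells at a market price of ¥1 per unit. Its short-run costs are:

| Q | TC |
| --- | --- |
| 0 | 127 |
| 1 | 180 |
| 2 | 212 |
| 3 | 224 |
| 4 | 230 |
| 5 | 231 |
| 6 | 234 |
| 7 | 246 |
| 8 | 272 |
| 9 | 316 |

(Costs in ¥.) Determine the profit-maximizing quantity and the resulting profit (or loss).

Q = 0 (shut down); profit = -¥127

Tabulate TR − TC: Q=0: -127; Q=1: -179; Q=2: -210; Q=3: -221; Q=4: -226; Q=5: -226; Q=6: -228; Q=7: -239; Q=8: -264; Q=9: -307.
Profit is highest at Q = 0. Equivalently, the lowest AVC in the table is 119/7 ≈ ¥17 at Q = 7, and P = ¥1 falls below it — price never covers variable cost, so the firm shuts down and loses only its fixed cost.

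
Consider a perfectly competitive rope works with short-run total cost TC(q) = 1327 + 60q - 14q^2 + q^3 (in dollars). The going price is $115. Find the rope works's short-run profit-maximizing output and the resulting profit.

Profit = -$359 at q = 11

AVC = 60 - 14q + q^2; min AVC = $11 at q = 7. Since P = $115 ≥ min AVC, the firm produces.
With MC = 60 - 28q + 3q^2, P = MC on the upward-sloping part at q* = 11.
TR = 115·11 = 1265. TC = 1327 + 297 = 1624. Profit = 1265 − 1624 = -$359.
Shutting down would mean losing the fixed cost of $1327, so operating at a loss of $359 is better by $968.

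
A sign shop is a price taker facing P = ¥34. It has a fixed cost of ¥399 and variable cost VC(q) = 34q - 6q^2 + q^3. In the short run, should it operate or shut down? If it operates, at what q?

Strip out fixed cost: VC = 34q - 6q^2 + q^3. Then AVC = 34 - 6q + q^2 and MC = 34 - 12q + 3q^2.
The AVC parabola has its vertex at q = 6/2 = 3, where AVC = 34 - 6·3 + 3^2 = ¥25.
Because ¥34 ≥ ¥25, revenue can cover variable cost; the firm operates.
Solving P = MC: -12q + 3q^2 = 0 ⇒ q = 0 or 4. On the upward-sloping branch, q* = 4.
Check: AVC at q = 4 is ¥26 ≤ P, so revenue covers variable cost.
Profit = P·q − TC = 34·4 − 503 = -¥367, a loss, but smaller than the ¥399 fixed cost the firm would lose by shutting down.

Produce at q = 4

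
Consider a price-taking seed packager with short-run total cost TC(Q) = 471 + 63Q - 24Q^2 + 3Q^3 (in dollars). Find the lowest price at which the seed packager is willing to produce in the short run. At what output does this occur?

Short-run supply begins at min AVC. From VC = 63Q - 24Q^2 + 3Q^3, AVC = 63 - 24Q + 3Q^2.
dAVC/dQ = -24 + 6Q = 0 gives Q = 4. min AVC = 63 - 24·4 + 3·4^2 = 15.
So the shutdown price is $15.

$15 per unit, at Q = 4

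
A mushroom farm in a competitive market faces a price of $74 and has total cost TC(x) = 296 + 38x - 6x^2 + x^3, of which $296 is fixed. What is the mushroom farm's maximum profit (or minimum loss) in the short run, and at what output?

AVC = 38 - 6x + x^2; min AVC = $29 at x = 3. Since P = $74 ≥ min AVC, the firm produces.
With MC = 38 - 12x + 3x^2, P = MC on the upward-sloping part at x* = 6.
TR = 74·6 = 444. TC = 296 + 228 = 524. Profit = 444 − 524 = -$80.
By producing, the firm covers all variable cost plus $216 of fixed cost; shutting down would lose the full $296.

Profit = -$80 at x = 6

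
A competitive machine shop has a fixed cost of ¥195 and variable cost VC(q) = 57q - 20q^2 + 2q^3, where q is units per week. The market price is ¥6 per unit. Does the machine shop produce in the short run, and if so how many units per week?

Shut down

From TC, MC = TC'(q) = 57 - 40q + 6q^2 and AVC = VC/q = 57 - 20q + 2q^2.
AVC is minimized where dAVC/dq = -20 + 4q = 0, at q = 5; min AVC = 57 - 20·5 + 2·5^2 = ¥7.
P = ¥6 lies below min AVC = ¥7; no output level covers variable cost.
Best response: produce nothing and absorb the ¥195 fixed cost.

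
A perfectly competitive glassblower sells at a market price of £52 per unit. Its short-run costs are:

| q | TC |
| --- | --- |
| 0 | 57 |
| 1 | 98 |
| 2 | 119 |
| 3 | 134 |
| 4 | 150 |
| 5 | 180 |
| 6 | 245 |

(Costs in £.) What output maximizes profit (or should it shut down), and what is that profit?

q = 5; profit = £80

Tabulate TR − TC: q=0: -57; q=1: -46; q=2: -15; q=3: 22; q=4: 58; q=5: 80; q=6: 67.
Profit is maximized at q = 5. AVC there is 123/5 = £24.60 ≤ P, so producing beats shutting down (which would give -£57).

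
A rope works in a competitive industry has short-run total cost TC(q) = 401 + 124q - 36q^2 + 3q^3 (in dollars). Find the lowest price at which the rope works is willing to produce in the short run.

$16 per unit

The shutdown price is the minimum of AVC. VC = 124q - 36q^2 + 3q^3, so AVC = 124 - 36q + 3q^2.
dAVC/dq = -36 + 6q = 0 gives q = 6. min AVC = 124 - 36·6 + 3·6^2 = 16.
For P < $16 the firm produces nothing.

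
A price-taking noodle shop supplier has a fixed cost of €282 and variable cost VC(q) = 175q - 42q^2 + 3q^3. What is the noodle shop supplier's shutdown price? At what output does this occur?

The shutdown price is the minimum of AVC. VC = 175q - 42q^2 + 3q^3, so AVC = 175 - 42q + 3q^2.
At the minimum of AVC, MC = AVC. MC = 175 - 84q + 9q^2; setting MC = AVC gives 6q^2 - 42q = 0, so q = 7. min AVC = 28.
So the shutdown price is €28.

€28 per unit, at q = 7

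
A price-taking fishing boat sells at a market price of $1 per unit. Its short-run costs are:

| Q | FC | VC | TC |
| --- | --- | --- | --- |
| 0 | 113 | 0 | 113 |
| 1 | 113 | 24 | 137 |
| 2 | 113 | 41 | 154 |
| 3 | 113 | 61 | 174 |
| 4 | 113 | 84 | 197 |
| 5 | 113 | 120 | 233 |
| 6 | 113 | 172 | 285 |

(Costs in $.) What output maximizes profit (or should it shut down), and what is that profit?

Q = 0 (shut down); profit = -$113

Compute π = P·Q − TC at each output: Q=0: -113; Q=1: -136; Q=2: -152; Q=3: -171; Q=4: -193; Q=5: -228; Q=6: -279.
Profit is highest at Q = 0. Equivalently, the lowest AVC in the table is 61/3 ≈ $20.33 at Q = 3, and P = $1 falls below it — price never covers variable cost, so the firm shuts down and loses only its fixed cost.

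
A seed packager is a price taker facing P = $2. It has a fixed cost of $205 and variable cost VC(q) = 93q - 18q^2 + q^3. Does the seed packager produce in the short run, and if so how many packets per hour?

Variable cost is VC = 93q - 18q^2 + q^3, so AVC = VC/q = 93 - 18q + q^2 and MC = dTC/dq = 93 - 36q + 3q^2.
The AVC parabola has its vertex at q = 18/2 = 9, where AVC = 93 - 18·9 + 9^2 = $12.
P = $2 lies below min AVC = $12; no output level covers variable cost.
The firm minimizes its loss by shutting down and losing only its fixed cost of $205.

Shut down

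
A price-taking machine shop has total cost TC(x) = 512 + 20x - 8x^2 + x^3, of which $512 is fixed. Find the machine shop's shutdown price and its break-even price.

Shutdown price = $4; break-even price = $84

AVC = 20 - 8x + x^2; minimized at x = 4, giving min AVC = $4. That is the shutdown price.
ATC = 512/x + 20 - 8x + x^2. Setting dATC/dx = −512/x^2 − 8 + 2x = 0 gives x = 8 (since 2·8^3 − 8·8^2 = 512).
min ATC = 512/8 + 20 − 8·8 + 8^2 = $84. That is the break-even price.
Between these two prices the firm operates at a loss; above $84 it earns a profit.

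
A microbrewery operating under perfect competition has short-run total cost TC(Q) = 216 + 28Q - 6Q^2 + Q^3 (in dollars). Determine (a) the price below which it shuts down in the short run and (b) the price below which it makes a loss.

Shutdown price = $19; break-even price = $64

Shutdown price = min AVC. AVC = 28 - 6Q + Q^2, with vertex at Q = 3 and minimum $19.
ATC = 216/Q + 28 - 6Q + Q^2. Setting dATC/dQ = −216/Q^2 − 6 + 2Q = 0 gives Q = 6 (since 2·6^3 − 6·6^2 = 216).
min ATC = 216/6 + 28 − 6·6 + 6^2 = $64. That is the break-even price.
For $19 ≤ P < $64 the firm produces at a loss; below $19 it shuts down.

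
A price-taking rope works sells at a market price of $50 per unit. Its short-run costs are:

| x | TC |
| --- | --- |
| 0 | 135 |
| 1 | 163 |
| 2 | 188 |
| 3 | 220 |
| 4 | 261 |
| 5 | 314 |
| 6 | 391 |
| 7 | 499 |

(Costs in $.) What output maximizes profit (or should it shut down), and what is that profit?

x = 4; profit = -$61

Profit at each row (π = 50x − TC): x=0: -135; x=1: -113; x=2: -88; x=3: -70; x=4: -61; x=5: -64; x=6: -91; x=7: -149.
Profit is maximized at x = 4. AVC there is 126/4 = $31.50 ≤ P, so producing beats shutting down (which would give -$135).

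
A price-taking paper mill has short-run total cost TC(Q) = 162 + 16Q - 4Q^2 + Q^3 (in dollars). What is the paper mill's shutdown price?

$12 per unit

The firm shuts down when price falls below the minimum of average variable cost. AVC = VC/Q = 16 - 4Q + Q^2.
At the minimum of AVC, MC = AVC. MC = 16 - 8Q + 3Q^2; setting MC = AVC gives 2Q^2 - 4Q = 0, so Q = 2. min AVC = 12.
The firm shuts down for any P below $12.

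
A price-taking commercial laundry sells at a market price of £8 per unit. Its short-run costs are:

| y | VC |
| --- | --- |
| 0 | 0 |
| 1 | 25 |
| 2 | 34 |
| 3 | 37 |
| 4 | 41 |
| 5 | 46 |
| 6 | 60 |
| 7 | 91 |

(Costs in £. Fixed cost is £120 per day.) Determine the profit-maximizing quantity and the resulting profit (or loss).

Compute π = P·y − TC at each output: y=0: -120; y=1: -137; y=2: -138; y=3: -133; y=4: -129; y=5: -126; y=6: -132; y=7: -155.
Profit is highest at y = 0. Equivalently, the lowest AVC in the table is 46/5 ≈ £9.20 at y = 5, and P = £8 falls below it — price never covers variable cost, so the firm shuts down and loses only its fixed cost.

y = 0 (shut down); profit = -£120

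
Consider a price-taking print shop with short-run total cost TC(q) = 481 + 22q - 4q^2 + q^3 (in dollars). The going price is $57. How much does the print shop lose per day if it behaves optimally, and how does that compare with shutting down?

AVC = 22 - 4q + q^2; min AVC = $18 at q = 2. Since P = $57 ≥ min AVC, the firm produces.
MC = 22 - 8q + 3q^2. Setting P = MC and taking the root on the rising branch gives q* = 5.
TR = 57·5 = 285. TC = 481 + 135 = 616. Profit = 285 − 616 = -$331.
By producing, the firm covers all variable cost plus $150 of fixed cost; shutting down would lose the full $481.

Profit = -$331 at q = 5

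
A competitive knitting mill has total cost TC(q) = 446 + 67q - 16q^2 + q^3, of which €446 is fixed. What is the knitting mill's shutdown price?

€3 per unit

The firm shuts down when price falls below the minimum of average variable cost. AVC = VC/q = 67 - 16q + q^2.
At the minimum of AVC, MC = AVC. MC = 67 - 32q + 3q^2; setting MC = AVC gives 2q^2 - 16q = 0, so q = 8. min AVC = 3.
So the shutdown price is €3.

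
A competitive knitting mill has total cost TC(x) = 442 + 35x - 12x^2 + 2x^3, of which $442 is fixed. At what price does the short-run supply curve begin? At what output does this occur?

$17 per unit, at x = 3

The shutdown price is the minimum of AVC. VC = 35x - 12x^2 + 2x^3, so AVC = 35 - 12x + 2x^2.
At the minimum of AVC, MC = AVC. MC = 35 - 24x + 6x^2; setting MC = AVC gives 4x^2 - 12x = 0, so x = 3. min AVC = 17.
So the shutdown price is $17.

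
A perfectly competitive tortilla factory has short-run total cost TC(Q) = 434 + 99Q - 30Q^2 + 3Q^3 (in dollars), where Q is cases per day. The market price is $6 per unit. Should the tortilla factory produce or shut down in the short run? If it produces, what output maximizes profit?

Shut down

From TC, MC = TC'(Q) = 99 - 60Q + 9Q^2 and AVC = VC/Q = 99 - 30Q + 3Q^2.
The AVC parabola has its vertex at Q = 30/6 = 5, where AVC = 99 - 30·5 + 3·5^2 = $24.
Since P = $6 < min AVC = $24, price fails to cover variable cost at any output.
Best response: produce nothing and absorb the $434 fixed cost.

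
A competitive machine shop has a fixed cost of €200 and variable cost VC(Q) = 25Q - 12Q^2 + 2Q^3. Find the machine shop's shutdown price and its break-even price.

Shutdown price = €7; break-even price = €55

AVC = 25 - 12Q + 2Q^2; minimized at Q = 3, giving min AVC = €7. That is the shutdown price.
ATC = 200/Q + 25 - 12Q + 2Q^2. Setting dATC/dQ = −200/Q^2 − 12 + 4Q = 0 gives Q = 5 (since 4·5^3 − 12·5^2 = 200).
min ATC = 200/5 + 25 − 12·5 + 2·5^2 = €55. That is the break-even price.
Between these two prices the firm operates at a loss; above €55 it earns a profit.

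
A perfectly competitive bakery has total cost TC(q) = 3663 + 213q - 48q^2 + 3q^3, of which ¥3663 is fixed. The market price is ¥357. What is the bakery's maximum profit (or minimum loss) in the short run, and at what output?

AVC = 213 - 48q + 3q^2 has its minimum ¥21 at q = 8; price ¥357 clears that bar, so the firm operates.
MC = 213 - 96q + 9q^2. Setting P = MC and taking the root on the rising branch gives q* = 12.
TR = 357·12 = 4284. TC = 3663 + 828 = 4491. Profit = 4284 − 4491 = -¥207.
By producing, the firm covers all variable cost plus ¥3456 of fixed cost; shutting down would lose the full ¥3663.

Profit = -¥207 at q = 12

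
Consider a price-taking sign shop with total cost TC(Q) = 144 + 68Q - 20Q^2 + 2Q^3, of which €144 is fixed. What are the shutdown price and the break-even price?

Shutdown price = €18; break-even price = €44

Shutdown price = min AVC. AVC = 68 - 20Q + 2Q^2, with vertex at Q = 5 and minimum €18.
ATC = 144/Q + 68 - 20Q + 2Q^2. Setting dATC/dQ = −144/Q^2 − 20 + 4Q = 0 gives Q = 6 (since 4·6^3 − 20·6^2 = 144).
min ATC = 144/6 + 68 − 20·6 + 2·6^2 = €44. That is the break-even price.
Between these two prices the firm operates at a loss; above €44 it earns a profit.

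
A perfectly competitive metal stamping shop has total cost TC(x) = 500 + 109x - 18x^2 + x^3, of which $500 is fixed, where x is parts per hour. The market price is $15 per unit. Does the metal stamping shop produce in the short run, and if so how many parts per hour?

From TC, MC = TC'(x) = 109 - 36x + 3x^2 and AVC = VC/x = 109 - 18x + x^2.
AVC is minimized where dAVC/dx = -18 + 2x = 0, at x = 9; min AVC = 109 - 18·9 + 9^2 = $28.
P = $15 lies below min AVC = $28; no output level covers variable cost.
The firm minimizes its loss by shutting down and losing only its fixed cost of $500.

Shut down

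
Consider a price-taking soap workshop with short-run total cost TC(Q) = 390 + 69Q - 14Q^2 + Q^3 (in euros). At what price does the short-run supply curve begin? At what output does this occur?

Short-run supply begins at min AVC. From VC = 69Q - 14Q^2 + Q^3, AVC = 69 - 14Q + Q^2.
dAVC/dQ = -14 + 2Q = 0 gives Q = 7. min AVC = 69 - 14·7 + 7^2 = 20.
The firm shuts down for any P below €20.

€20 per unit, at Q = 7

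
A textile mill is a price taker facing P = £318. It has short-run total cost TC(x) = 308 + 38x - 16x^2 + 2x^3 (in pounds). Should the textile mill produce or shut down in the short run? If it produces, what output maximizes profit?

Variable cost is VC = 38x - 16x^2 + 2x^3, so AVC = VC/x = 38 - 16x + 2x^2 and MC = dTC/dx = 38 - 32x + 6x^2.
AVC is minimized where dAVC/dx = -16 + 4x = 0, at x = 4; min AVC = 38 - 16·4 + 2·4^2 = £6.
P = £318 exceeds min AVC = £6, so the firm stays open.
Set P = MC: 318 = 38 - 32x + 6x^2 → -280 - 32x + 6x^2 = 0. The roots are x = -14/3 and x = 10; the profit-maximizing output is on the rising part of MC, so x* = 10.
Check: AVC at x = 10 is £78 ≤ P, so revenue covers variable cost.
Profit = P·x − TC = 318·10 − 1088 = £2092.

Produce at x = 10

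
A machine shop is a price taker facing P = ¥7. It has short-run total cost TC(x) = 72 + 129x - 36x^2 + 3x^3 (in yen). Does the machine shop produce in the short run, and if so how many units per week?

Shut down

From TC, MC = TC'(x) = 129 - 72x + 9x^2 and AVC = VC/x = 129 - 36x + 3x^2.
The AVC parabola has its vertex at x = 36/6 = 6, where AVC = 129 - 36·6 + 3·6^2 = ¥21.
P = ¥7 lies below min AVC = ¥21; no output level covers variable cost.
The firm minimizes its loss by shutting down and losing only its fixed cost of ¥72.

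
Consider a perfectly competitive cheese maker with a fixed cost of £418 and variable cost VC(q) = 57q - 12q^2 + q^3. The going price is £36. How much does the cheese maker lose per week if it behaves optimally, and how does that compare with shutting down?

AVC = 57 - 12q + q^2 has its minimum £21 at q = 6; price £36 clears that bar, so the firm operates.
MC = 57 - 24q + 3q^2. Setting P = MC and taking the root on the rising branch gives q* = 7.
TR = 36·7 = 252. TC = 418 + 154 = 572. Profit = 252 − 572 = -£320.
That loss of £320 beats the £418 the firm would lose by shutting down; producing recovers £98 of fixed cost.

Profit = -£320 at q = 7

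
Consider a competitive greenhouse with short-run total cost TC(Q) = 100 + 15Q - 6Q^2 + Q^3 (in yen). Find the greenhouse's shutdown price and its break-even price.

Shutdown price = ¥6; break-even price = ¥30

AVC = 15 - 6Q + Q^2; minimized at Q = 3, giving min AVC = ¥6. That is the shutdown price.
ATC = 100/Q + 15 - 6Q + Q^2. Setting dATC/dQ = −100/Q^2 − 6 + 2Q = 0 gives Q = 5 (since 2·5^3 − 6·5^2 = 100).
min ATC = 100/5 + 15 − 6·5 + 5^2 = ¥30. That is the break-even price.
For ¥6 ≤ P < ¥30 the firm produces at a loss; below ¥6 it shuts down.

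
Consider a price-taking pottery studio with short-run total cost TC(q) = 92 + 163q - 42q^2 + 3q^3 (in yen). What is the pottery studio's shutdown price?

¥16 per unit

The firm shuts down when price falls below the minimum of average variable cost. AVC = VC/q = 163 - 42q + 3q^2.
dAVC/dq = -42 + 6q = 0 gives q = 7. min AVC = 163 - 42·7 + 3·7^2 = 16.
The firm shuts down for any P below ¥16.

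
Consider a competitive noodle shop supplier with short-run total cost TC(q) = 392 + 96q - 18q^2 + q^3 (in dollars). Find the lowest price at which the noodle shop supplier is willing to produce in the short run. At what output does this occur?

$15 per unit, at q = 9

The firm shuts down when price falls below the minimum of average variable cost. AVC = VC/q = 96 - 18q + q^2.
dAVC/dq = -18 + 2q = 0 gives q = 9. min AVC = 96 - 18·9 + 9^2 = 15.
For P < $15 the firm produces nothing.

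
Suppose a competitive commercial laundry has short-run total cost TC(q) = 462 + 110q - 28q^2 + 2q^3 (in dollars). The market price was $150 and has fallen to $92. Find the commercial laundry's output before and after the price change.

AVC = 110 - 28q + 2q^2, minimized at q = 7 where min AVC = $12. MC = 110 - 56q + 6q^2.
With P = $150 above the shutdown price, P = MC gives q = 10.
At P = $92 ≥ min AVC, set P = MC: q = 9. The firm stays open but cuts output.

Output falls from 10 to 9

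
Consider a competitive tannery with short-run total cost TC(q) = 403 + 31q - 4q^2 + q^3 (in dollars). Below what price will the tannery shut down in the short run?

$27 per unit

Short-run supply begins at min AVC. From VC = 31q - 4q^2 + q^3, AVC = 31 - 4q + q^2.
At the minimum of AVC, MC = AVC. MC = 31 - 8q + 3q^2; setting MC = AVC gives 2q^2 - 4q = 0, so q = 2. min AVC = 27.
For P < $27 the firm produces nothing.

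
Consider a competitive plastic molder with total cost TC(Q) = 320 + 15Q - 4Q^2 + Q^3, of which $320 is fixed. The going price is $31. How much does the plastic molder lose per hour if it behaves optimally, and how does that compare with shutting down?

AVC = 15 - 4Q + Q^2; min AVC = $11 at Q = 2. Since P = $31 ≥ min AVC, the firm produces.
MC = 15 - 8Q + 3Q^2. Setting P = MC and taking the root on the rising branch gives Q* = 4.
TR = 31·4 = 124. TC = 320 + 60 = 380. Profit = 124 − 380 = -$256.
By producing, the firm covers all variable cost plus $64 of fixed cost; shutting down would lose the full $320.

Profit = -$256 at Q = 4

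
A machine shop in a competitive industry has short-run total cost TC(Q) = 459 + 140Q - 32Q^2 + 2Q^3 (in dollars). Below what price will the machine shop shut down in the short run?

$12 per unit

The firm shuts down when price falls below the minimum of average variable cost. AVC = VC/Q = 140 - 32Q + 2Q^2.
dAVC/dQ = -32 + 4Q = 0 gives Q = 8. min AVC = 140 - 32·8 + 2·8^2 = 12.
The firm shuts down for any P below $12.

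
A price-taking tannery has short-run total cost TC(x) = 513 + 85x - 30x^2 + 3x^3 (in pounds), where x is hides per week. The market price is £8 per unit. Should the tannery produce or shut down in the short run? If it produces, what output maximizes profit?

Strip out fixed cost: VC = 85x - 30x^2 + 3x^3. Then AVC = 85 - 30x + 3x^2 and MC = 85 - 60x + 9x^2.
AVC hits its minimum where MC = AVC, at x = 5, giving min AVC = 85 - 30·5 + 3·5^2 = £10.
With P < min AVC (£8 < £10), every unit sold adds to the loss.
The firm minimizes its loss by shutting down and losing only its fixed cost of £513.

Shut down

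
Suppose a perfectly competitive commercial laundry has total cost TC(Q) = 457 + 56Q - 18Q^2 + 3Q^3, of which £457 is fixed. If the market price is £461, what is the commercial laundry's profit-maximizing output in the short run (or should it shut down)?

Produce at Q = 9

Strip out fixed cost: VC = 56Q - 18Q^2 + 3Q^3. Then AVC = 56 - 18Q + 3Q^2 and MC = 56 - 36Q + 9Q^2.
The AVC parabola has its vertex at Q = 18/6 = 3, where AVC = 56 - 18·3 + 3·3^2 = £29.
P = £461 exceeds min AVC = £29, so the firm stays open.
P = MC gives -405 - 36Q + 9Q^2 = 0, with roots -5 and 9. Take the larger (rising MC): Q* = 9.
Check: AVC at Q = 9 is £137 ≤ P, so revenue covers variable cost.
Profit = P·Q − TC = 461·9 − 1690 = £2459.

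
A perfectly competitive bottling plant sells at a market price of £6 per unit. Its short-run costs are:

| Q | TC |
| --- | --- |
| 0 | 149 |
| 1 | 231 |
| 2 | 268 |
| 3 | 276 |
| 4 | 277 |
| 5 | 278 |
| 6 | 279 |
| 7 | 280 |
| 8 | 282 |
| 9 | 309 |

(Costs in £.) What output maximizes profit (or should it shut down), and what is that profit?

Q = 0 (shut down); profit = -£149

Compute π = P·Q − TC at each output: Q=0: -149; Q=1: -225; Q=2: -256; Q=3: -258; Q=4: -253; Q=5: -248; Q=6: -243; Q=7: -238; Q=8: -234; Q=9: -255.
Profit is highest at Q = 0. Equivalently, the lowest AVC in the table is 133/8 ≈ £16.62 at Q = 8, and P = £6 falls below it — price never covers variable cost, so the firm shuts down and loses only its fixed cost.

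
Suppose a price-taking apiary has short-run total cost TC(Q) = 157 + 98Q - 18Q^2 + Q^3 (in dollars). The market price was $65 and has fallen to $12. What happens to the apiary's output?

Output falls from 11 to 0 (the firm shuts down)

MC = 98 - 36Q + 3Q^2; the shutdown threshold is min AVC = $17 (at Q = 9).
With P = $65 above the shutdown price, P = MC gives Q = 11.
At P = $12 < min AVC = $17, price no longer covers variable cost at any output, so the firm shuts down: Q = 0.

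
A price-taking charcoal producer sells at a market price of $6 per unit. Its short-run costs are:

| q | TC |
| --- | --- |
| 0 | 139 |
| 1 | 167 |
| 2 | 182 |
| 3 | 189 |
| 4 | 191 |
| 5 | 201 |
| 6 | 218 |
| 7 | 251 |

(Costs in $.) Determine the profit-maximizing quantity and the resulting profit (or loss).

q = 0 (shut down); profit = -$139

Tabulate TR − TC: q=0: -139; q=1: -161; q=2: -170; q=3: -171; q=4: -167; q=5: -171; q=6: -182; q=7: -209.
Profit is highest at q = 0. Equivalently, the lowest AVC in the table is 62/5 ≈ $12.40 at q = 5, and P = $6 falls below it — price never covers variable cost, so the firm shuts down and loses only its fixed cost.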